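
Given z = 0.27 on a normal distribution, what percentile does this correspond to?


CDF(z) = 0.5 * (1 + erf(z/sqrt(2)))
erf(0.1909) = 0.2128
CDF = 0.6064
Percentile rank = 0.6064 * 100 = 60.64

60.64


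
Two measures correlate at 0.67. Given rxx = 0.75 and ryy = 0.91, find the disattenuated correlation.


r_corrected = rxy / sqrt(rxx * ryy)
= 0.67 / sqrt(0.75 * 0.91)
= 0.67 / sqrt(0.6825)
= 0.67 / 0.826136
r_corrected = 0.811

0.811


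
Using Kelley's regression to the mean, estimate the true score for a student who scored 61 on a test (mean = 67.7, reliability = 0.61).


T_est = rxx * X + (1 - rxx) * mean
T_est = 0.61 * 61 + 0.39 * 67.7
T_est = 37.21 + 26.403
T_est = 63.613

63.613


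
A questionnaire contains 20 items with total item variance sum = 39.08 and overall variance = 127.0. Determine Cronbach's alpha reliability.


alpha = (k/(k-1)) * (1 - sum(si^2)/s_total^2)
= (20/19) * (1 - 39.08/127.0)
alpha = 0.7287

0.7287


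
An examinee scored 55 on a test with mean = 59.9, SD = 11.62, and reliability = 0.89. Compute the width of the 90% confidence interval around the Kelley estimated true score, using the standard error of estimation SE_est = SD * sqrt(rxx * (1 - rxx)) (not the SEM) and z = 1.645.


True score estimate = 0.89*55 + 0.11*59.9 = 55.539
SE_est = SD * sqrt(rxx * (1 - rxx)) = 11.62 * sqrt(0.89 * 0.11) = 11.62 * sqrt(0.0979) = 3.635779
CI = T_est +/- z * SE_est, so width = 2 * z * SE_est = 2 * 1.645 * 3.635779
Width = 11.9617

11.9617


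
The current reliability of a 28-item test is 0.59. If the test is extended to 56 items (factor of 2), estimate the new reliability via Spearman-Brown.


r_new = (n * rxx) / (1 + (n-1) * rxx)
r_new = (2 * 0.59) / (1 + 1 * 0.59)
r_new = 1.18 / 1.59
r_new = 0.7421

0.7421


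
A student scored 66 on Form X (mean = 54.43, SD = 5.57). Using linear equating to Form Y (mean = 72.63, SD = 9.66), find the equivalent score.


slope = SD_Y / SD_X = 9.66 / 5.57 ~ 1.7343
intercept = mean_Y - slope * mean_X = 72.63 - (9.66 / 5.57) * 54.43 ~ -21.7675
Y = slope * X + intercept. To avoid rounding drift from the rounded slope/intercept, evaluate the equivalent form Y = mean_Y + SD_Y * (X - mean_X) / SD_X at full precision:
Y = 72.63 + 9.66 * (66 - 54.43) / 5.57
Y = 72.63 + 9.66 * 11.57 / 5.57
Y = 72.63 + 111.7662 / 5.57
Y = 72.63 + 20.0657
Y = 92.6957

92.6957


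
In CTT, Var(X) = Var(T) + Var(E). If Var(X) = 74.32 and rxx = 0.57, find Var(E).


var_true = rxx * var_obs = 0.57 * 74.32 = 42.3624
var_error = var_obs - var_true
var_error = 74.32 - 42.3624
var_error = 31.9576

31.9576


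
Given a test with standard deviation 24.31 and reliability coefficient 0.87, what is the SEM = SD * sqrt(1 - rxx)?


SEM = SD * sqrt(1 - rxx)
SEM = 24.31 * sqrt(1 - 0.87)
SEM = 24.31 * sqrt(0.13) = 24.31 * 0.360555
SEM = 8.7651

8.7651


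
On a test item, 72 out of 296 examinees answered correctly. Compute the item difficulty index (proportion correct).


Item difficulty p = number correct / total examinees
p = 72 / 296
p = 0.2432

0.2432


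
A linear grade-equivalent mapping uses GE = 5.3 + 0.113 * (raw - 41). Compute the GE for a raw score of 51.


raw - median = 51 - 41 = 10
slope * diff = 0.113 * 10 = 1.13
GE = 5.3 + 1.13
GE = 6.43

6.43


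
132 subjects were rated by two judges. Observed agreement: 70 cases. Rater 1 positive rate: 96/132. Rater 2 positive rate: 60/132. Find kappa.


P_o = 70/132 = 0.530303
P_e = (96*60 + 36*72) / 17424 = 0.479339
kappa = (P_o - P_e) / (1 - P_e)
kappa = (0.530303 - 0.479339) / (1 - 0.479339)
kappa = 0.0979

0.0979


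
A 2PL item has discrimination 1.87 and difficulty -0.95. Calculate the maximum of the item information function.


For 2PL, max info at theta = b = -0.95
I_max = a^2 / 4 = 1.87^2 / 4
= 3.4969 / 4
I_max = 0.8742

0.8742


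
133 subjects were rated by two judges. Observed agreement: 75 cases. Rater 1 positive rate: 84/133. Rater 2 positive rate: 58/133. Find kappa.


P_o = 75/133 = 0.56391
P_e = (84*58 + 49*75) / 17689 = 0.483182
kappa = (P_o - P_e) / (1 - P_e)
kappa = (0.56391 - 0.483182) / (1 - 0.483182)
kappa = 0.1562

0.1562


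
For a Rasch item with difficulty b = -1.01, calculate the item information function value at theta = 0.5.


P = 1/(1+exp(-(0.5--1.01))) = 0.8191
I = P*(1-P) = 0.8191 * 0.1809
I = 0.1482

0.1482


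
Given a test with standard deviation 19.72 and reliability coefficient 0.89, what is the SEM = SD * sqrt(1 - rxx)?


SEM = SD * sqrt(1 - rxx)
SEM = 19.72 * sqrt(1 - 0.89)
SEM = 19.72 * sqrt(0.11) = 19.72 * 0.331662
SEM = 6.5404

6.5404


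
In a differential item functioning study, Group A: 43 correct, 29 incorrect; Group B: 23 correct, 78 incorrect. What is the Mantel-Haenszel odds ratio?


Odds_A = 43/29 = 1.4828
Odds_B = 23/78 = 0.2949
OR = Odds_A / Odds_B = 1.4828 / 0.2949
Exactly, OR = (43 * 78) / (29 * 23) = 3354 / 667
OR = 5.0285

5.0285


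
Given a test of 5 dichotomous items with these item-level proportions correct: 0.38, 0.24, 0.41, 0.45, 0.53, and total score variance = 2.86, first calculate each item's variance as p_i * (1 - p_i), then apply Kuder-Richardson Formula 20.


For each item, compute p_i * q_i:
  Item 1: 0.38 * 0.62 = 0.2356
  Item 2: 0.24 * 0.76 = 0.1824
  Item 3: 0.41 * 0.59 = 0.2419
  Item 4: 0.45 * 0.55 = 0.2475
  Item 5: 0.53 * 0.47 = 0.2491
Sum(p_i * q_i) = 0.2356 + 0.1824 + 0.2419 + 0.2475 + 0.2491 = 1.1565
KR-20 = (k/(k-1)) * (1 - Sum(p_i*q_i) / Var_total)
= (5/4) * (1 - 1.1565/2.86)
= 1.25 * 0.5956
KR-20 = 0.7445

0.7445


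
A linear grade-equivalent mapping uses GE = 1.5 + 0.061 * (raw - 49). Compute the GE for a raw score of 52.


raw - median = 52 - 49 = 3
slope * diff = 0.061 * 3 = 0.183
GE = 1.5 + 0.183
GE = 1.683

1.683


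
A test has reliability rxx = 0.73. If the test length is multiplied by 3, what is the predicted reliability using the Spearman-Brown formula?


r_new = (n * rxx) / (1 + (n-1) * rxx)
r_new = (3 * 0.73) / (1 + 2 * 0.73)
r_new = 2.19 / 2.46
r_new = 0.8902

0.8902


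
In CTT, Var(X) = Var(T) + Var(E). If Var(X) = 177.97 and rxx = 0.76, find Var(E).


var_true = rxx * var_obs = 0.76 * 177.97 = 135.2572
var_error = var_obs - var_true
var_error = 177.97 - 135.2572
var_error = 42.7128

42.7128


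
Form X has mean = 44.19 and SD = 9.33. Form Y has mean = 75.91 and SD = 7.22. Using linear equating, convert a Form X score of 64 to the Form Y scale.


slope = SD_Y / SD_X = 7.22 / 9.33 ~ 0.7738
intercept = mean_Y - slope * mean_X = 75.91 - (7.22 / 9.33) * 44.19 ~ 41.7137
Y = slope * X + intercept. To avoid rounding drift from the rounded slope/intercept, evaluate the equivalent form Y = mean_Y + SD_Y * (X - mean_X) / SD_X at full precision:
Y = 75.91 + 7.22 * (64 - 44.19) / 9.33
Y = 75.91 + 7.22 * 19.81 / 9.33
Y = 75.91 + 143.0282 / 9.33
Y = 75.91 + 15.3299
Y = 91.2399

91.2399


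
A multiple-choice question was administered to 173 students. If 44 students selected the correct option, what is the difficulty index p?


Item difficulty p = number correct / total examinees
p = 44 / 173
p = 0.2543

0.2543


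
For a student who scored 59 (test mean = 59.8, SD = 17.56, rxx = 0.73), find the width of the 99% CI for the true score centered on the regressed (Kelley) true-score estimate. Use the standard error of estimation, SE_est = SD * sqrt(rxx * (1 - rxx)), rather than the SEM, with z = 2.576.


True score estimate = 0.73*59 + 0.27*59.8 = 59.216
SE_est = SD * sqrt(rxx * (1 - rxx)) = 17.56 * sqrt(0.73 * 0.27) = 17.56 * sqrt(0.1971) = 7.795928
CI = T_est +/- z * SE_est, so width = 2 * z * SE_est = 2 * 2.576 * 7.795928
Width = 40.1646

40.1646


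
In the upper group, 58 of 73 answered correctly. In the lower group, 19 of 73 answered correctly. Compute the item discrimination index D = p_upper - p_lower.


p_upper = 58/73 = 0.7945
p_lower = 19/73 = 0.2603
D = 0.7945 - 0.2603 = 0.5342

0.5342


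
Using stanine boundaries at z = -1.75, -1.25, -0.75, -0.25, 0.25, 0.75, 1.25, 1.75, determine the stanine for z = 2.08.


Stanine boundaries: [-1.75, -1.25, -0.75, -0.25, 0.25, 0.75, 1.25, 1.75]
z = 2.08
Check each boundary:
  z >= -1.75 -> could be stanine 2
  z >= -1.25 -> could be stanine 3
  z >= -0.75 -> could be stanine 4
  z >= -0.25 -> could be stanine 5
  z >= 0.25 -> could be stanine 6
  z >= 0.75 -> could be stanine 7
  z >= 1.25 -> could be stanine 8
  z >= 1.75 -> could be stanine 9
Highest qualifying boundary gives stanine = 9

9


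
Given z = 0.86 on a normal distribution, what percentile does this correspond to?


CDF(z) = 0.5 * (1 + erf(z/sqrt(2)))
erf(0.6081) = 0.6102
CDF = 0.8051
Percentile rank = 0.8051 * 100 = 80.51

80.51


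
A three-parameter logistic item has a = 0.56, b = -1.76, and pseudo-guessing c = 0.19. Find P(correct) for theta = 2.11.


logit = 0.56*(2.11 - -1.76) = 2.1672
P* = 1/(1 + exp(-2.1672)) = 0.8973
P = 0.19 + (1 - 0.19) * 0.8973
P = 0.9168

0.9168


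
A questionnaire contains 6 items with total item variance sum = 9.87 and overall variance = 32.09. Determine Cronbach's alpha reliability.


alpha = (k/(k-1)) * (1 - sum(si^2)/s_total^2)
= (6/5) * (1 - 9.87/32.09)
alpha = 0.8309

0.8309


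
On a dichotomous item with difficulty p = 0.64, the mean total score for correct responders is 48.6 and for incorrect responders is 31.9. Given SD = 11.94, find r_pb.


q = 1 - p = 0.36
rpb = ((M1 - M0) / SD) * sqrt(p * q)
rpb = ((48.6 - 31.9) / 11.94) * sqrt(0.64 * 0.36)
rpb = 0.6714

0.6714


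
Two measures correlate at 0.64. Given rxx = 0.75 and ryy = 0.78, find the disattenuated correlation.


r_corrected = rxy / sqrt(rxx * ryy)
= 0.64 / sqrt(0.75 * 0.78)
= 0.64 / sqrt(0.585)
= 0.64 / 0.764853
r_corrected = 0.8368

0.8368


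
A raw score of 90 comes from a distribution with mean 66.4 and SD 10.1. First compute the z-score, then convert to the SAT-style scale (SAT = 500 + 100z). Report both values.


z = (X - mean) / SD = (90 - 66.4) / 10.1
z = 23.6 / 10.1
z = 2.3366
SAT-scale = SAT = 500 + 100z
Carry z at full precision (z = 23.6 / 10.1) into the conversion:
SAT-scale = 500 + 100 * (23.6 / 10.1) = 500 + 2360 / 10.1
SAT-scale = 500 + 233.6634
SAT-scale = 733.6634

733.6634


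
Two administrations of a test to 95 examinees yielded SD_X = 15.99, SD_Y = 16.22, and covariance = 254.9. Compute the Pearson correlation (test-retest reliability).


r = cov(X,Y) / (SD_X * SD_Y)
r = 254.9 / (15.99 * 16.22)
r = 254.9 / 259.3578
r = 0.9828

0.9828


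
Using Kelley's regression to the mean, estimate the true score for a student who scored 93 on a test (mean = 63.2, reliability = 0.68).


T_est = rxx * X + (1 - rxx) * mean
T_est = 0.68 * 93 + 0.32 * 63.2
T_est = 63.24 + 20.224
T_est = 83.464

83.464


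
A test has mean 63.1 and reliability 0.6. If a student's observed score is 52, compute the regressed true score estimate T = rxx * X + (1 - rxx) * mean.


T_est = rxx * X + (1 - rxx) * mean
T_est = 0.6 * 52 + 0.4 * 63.1
T_est = 31.2 + 25.24
T_est = 56.44

56.44


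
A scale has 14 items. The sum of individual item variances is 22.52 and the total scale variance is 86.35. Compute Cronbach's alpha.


alpha = (k/(k-1)) * (1 - sum(si^2)/s_total^2)
= (14/13) * (1 - 22.52/86.35)
alpha = 0.7961

0.7961


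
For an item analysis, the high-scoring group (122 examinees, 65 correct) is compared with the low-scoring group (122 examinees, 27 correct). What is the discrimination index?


p_upper = 65/122 = 0.5328
p_lower = 27/122 = 0.2213
D = 0.5328 - 0.2213 = 0.3115

0.3115


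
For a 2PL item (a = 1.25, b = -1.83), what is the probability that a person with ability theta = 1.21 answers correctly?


a*(theta - b) = 1.25 * (1.21 - -1.83) = 3.8
exp(-3.8) = 0.0224
P = 1 / (1 + 0.0224)
P = 0.9781

0.9781


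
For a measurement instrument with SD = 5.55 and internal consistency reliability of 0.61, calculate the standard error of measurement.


SEM = SD * sqrt(1 - rxx)
SEM = 5.55 * sqrt(1 - 0.61)
SEM = 5.55 * sqrt(0.39) = 5.55 * 0.6245
SEM = 3.466

3.466


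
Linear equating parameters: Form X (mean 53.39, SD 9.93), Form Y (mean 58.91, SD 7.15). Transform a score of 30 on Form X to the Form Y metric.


slope = SD_Y / SD_X = 7.15 / 9.93 ~ 0.72
intercept = mean_Y - slope * mean_X = 58.91 - (7.15 / 9.93) * 53.39 ~ 20.467
Y = slope * X + intercept. To avoid rounding drift from the rounded slope/intercept, evaluate the equivalent form Y = mean_Y + SD_Y * (X - mean_X) / SD_X at full precision:
Y = 58.91 + 7.15 * (30 - 53.39) / 9.93
Y = 58.91 - 7.15 * 23.39 / 9.93
Y = 58.91 - 167.2385 / 9.93
Y = 58.91 - 16.8417
Y = 42.0683

42.0683


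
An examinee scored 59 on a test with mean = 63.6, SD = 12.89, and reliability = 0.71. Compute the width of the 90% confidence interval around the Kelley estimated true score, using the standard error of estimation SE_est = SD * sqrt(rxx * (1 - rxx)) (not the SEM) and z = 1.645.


True score estimate = 0.71*59 + 0.29*63.6 = 60.334
SE_est = SD * sqrt(rxx * (1 - rxx)) = 12.89 * sqrt(0.71 * 0.29) = 12.89 * sqrt(0.2059) = 5.848993
CI = T_est +/- z * SE_est, so width = 2 * z * SE_est = 2 * 1.645 * 5.848993
Width = 19.2432

19.2432


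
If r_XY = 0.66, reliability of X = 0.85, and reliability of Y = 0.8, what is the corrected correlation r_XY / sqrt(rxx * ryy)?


r_corrected = rxy / sqrt(rxx * ryy)
= 0.66 / sqrt(0.85 * 0.8)
= 0.66 / sqrt(0.68)
= 0.66 / 0.824621
r_corrected = 0.8004

0.8004


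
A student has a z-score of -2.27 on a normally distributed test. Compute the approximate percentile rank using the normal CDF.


CDF(z) = 0.5 * (1 + erf(z/sqrt(2)))
erf(-1.6051) = -0.9768
CDF = 0.0116
Percentile rank = 0.0116 * 100 = 1.16

1.16


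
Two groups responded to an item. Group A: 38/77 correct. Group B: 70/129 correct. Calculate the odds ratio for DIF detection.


Odds_A = 38/39 = 0.9744
Odds_B = 70/59 = 1.1864
OR = Odds_A / Odds_B = 0.9744 / 1.1864
Exactly, OR = (38 * 59) / (39 * 70) = 2242 / 2730
OR = 0.8212

0.8212


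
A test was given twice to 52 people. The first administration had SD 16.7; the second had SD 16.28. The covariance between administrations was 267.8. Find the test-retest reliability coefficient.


r = cov(X,Y) / (SD_X * SD_Y)
r = 267.8 / (16.7 * 16.28)
r = 267.8 / 271.876
r = 0.985

0.985


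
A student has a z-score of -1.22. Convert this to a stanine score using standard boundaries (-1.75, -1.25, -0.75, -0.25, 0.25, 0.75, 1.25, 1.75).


Stanine boundaries: [-1.75, -1.25, -0.75, -0.25, 0.25, 0.75, 1.25, 1.75]
z = -1.22
Check each boundary:
  z >= -1.75 -> could be stanine 2
  z >= -1.25 -> could be stanine 3
  z < -0.75
  z < -0.25
  z < 0.25
  z < 0.75
  z < 1.25
  z < 1.75
Highest qualifying boundary gives stanine = 3

3


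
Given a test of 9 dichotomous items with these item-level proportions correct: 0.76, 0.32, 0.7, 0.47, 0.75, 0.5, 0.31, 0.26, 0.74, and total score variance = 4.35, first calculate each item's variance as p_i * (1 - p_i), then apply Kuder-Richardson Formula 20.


For each item, compute p_i * q_i:
  Item 1: 0.76 * 0.24 = 0.1824
  Item 2: 0.32 * 0.68 = 0.2176
  Item 3: 0.7 * 0.3 = 0.21
  Item 4: 0.47 * 0.53 = 0.2491
  Item 5: 0.75 * 0.25 = 0.1875
  Item 6: 0.5 * 0.5 = 0.25
  Item 7: 0.31 * 0.69 = 0.2139
  Item 8: 0.26 * 0.74 = 0.1924
  Item 9: 0.74 * 0.26 = 0.1924
Sum(p_i * q_i) = 0.1824 + 0.2176 + 0.21 + 0.2491 + 0.1875 + 0.25 + 0.2139 + 0.1924 + 0.1924 = 1.8953
KR-20 = (k/(k-1)) * (1 - Sum(p_i*q_i) / Var_total)
= (9/8) * (1 - 1.8953/4.35)
= 1.125 * 0.5643
KR-20 = 0.6348

0.6348


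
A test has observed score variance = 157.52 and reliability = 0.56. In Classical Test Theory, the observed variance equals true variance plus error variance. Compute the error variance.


var_true = rxx * var_obs = 0.56 * 157.52 = 88.2112
var_error = var_obs - var_true
var_error = 157.52 - 88.2112
var_error = 69.3088

69.3088


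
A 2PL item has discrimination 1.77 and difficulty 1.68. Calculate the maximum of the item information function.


For 2PL, max info at theta = b = 1.68
I_max = a^2 / 4 = 1.77^2 / 4
= 3.1329 / 4
I_max = 0.7832

0.7832


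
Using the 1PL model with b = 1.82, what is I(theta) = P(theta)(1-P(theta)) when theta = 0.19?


P = 1/(1+exp(-(0.19-1.82))) = 0.1638
I = P*(1-P) = 0.1638 * 0.8362
I = 0.137

0.137


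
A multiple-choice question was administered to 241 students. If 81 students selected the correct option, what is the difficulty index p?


Item difficulty p = number correct / total examinees
p = 81 / 241
p = 0.3361

0.3361


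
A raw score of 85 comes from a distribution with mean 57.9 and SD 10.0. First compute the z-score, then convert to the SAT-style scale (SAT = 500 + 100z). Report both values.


z = (X - mean) / SD = (85 - 57.9) / 10.0
z = 27.1 / 10.0
z = 2.71
SAT-scale = SAT = 500 + 100z
Carry z at full precision (z = 27.1 / 10.0) into the conversion:
SAT-scale = 500 + 100 * (27.1 / 10.0) = 500 + 2710 / 10.0
SAT-scale = 500 + 271.0
SAT-scale = 771.0

771.0


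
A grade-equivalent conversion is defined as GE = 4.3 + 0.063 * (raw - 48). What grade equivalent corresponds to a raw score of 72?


raw - median = 72 - 48 = 24
slope * diff = 0.063 * 24 = 1.512
GE = 4.3 + 1.512
GE = 5.812

5.812


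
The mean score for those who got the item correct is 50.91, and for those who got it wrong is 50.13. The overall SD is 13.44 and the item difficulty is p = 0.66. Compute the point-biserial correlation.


q = 1 - p = 0.34
rpb = ((M1 - M0) / SD) * sqrt(p * q)
rpb = ((50.91 - 50.13) / 13.44) * sqrt(0.66 * 0.34)
rpb = 0.0275

0.0275


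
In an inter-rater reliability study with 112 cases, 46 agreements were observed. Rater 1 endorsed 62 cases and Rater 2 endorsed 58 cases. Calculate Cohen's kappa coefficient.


P_o = 46/112 = 0.410714
P_e = (62*58 + 50*54) / 12544 = 0.501913
kappa = (P_o - P_e) / (1 - P_e)
kappa = (0.410714 - 0.501913) / (1 - 0.501913)
kappa = -0.1831

-0.1831


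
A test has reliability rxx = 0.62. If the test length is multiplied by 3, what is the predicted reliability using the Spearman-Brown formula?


r_new = (n * rxx) / (1 + (n-1) * rxx)
r_new = (3 * 0.62) / (1 + 2 * 0.62)
r_new = 1.86 / 2.24
r_new = 0.8304

0.8304


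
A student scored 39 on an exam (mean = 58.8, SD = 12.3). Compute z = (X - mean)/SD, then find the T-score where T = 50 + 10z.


z = (X - mean) / SD = (39 - 58.8) / 12.3
z = -19.8 / 12.3
z = -1.6098
T-score = T = 50 + 10z
Carry z at full precision (z = -19.8 / 12.3) into the conversion:
T-score = 50 + 10 * (-19.8 / 12.3) = 50 + -198 / 12.3
T-score = 50 + -16.0976
T-score = 33.9024

33.9024


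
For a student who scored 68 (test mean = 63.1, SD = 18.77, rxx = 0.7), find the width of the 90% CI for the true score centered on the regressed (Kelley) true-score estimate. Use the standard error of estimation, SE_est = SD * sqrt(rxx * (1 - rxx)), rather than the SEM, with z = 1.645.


True score estimate = 0.7*68 + 0.3*63.1 = 66.53
SE_est = SD * sqrt(rxx * (1 - rxx)) = 18.77 * sqrt(0.7 * 0.3) = 18.77 * sqrt(0.21) = 8.601495
CI = T_est +/- z * SE_est, so width = 2 * z * SE_est = 2 * 1.645 * 8.601495
Width = 28.2989

28.2989


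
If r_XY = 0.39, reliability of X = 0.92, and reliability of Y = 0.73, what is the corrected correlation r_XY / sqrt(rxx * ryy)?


r_corrected = rxy / sqrt(rxx * ryy)
= 0.39 / sqrt(0.92 * 0.73)
= 0.39 / sqrt(0.6716)
= 0.39 / 0.819512
r_corrected = 0.4759

0.4759


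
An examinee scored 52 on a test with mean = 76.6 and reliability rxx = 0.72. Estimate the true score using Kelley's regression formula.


T_est = rxx * X + (1 - rxx) * mean
T_est = 0.72 * 52 + 0.28 * 76.6
T_est = 37.44 + 21.448
T_est = 58.888

58.888


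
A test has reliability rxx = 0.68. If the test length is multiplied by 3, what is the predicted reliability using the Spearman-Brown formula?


r_new = (n * rxx) / (1 + (n-1) * rxx)
r_new = (3 * 0.68) / (1 + 2 * 0.68)
r_new = 2.04 / 2.36
r_new = 0.8644

0.8644


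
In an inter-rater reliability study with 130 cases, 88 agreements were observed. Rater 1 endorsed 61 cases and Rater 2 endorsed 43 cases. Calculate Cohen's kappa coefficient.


P_o = 88/130 = 0.676923
P_e = (61*43 + 69*87) / 16900 = 0.510414
kappa = (P_o - P_e) / (1 - P_e)
kappa = (0.676923 - 0.510414) / (1 - 0.510414)
kappa = 0.3401

0.3401


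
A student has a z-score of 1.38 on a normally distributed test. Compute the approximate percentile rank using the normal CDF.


CDF(z) = 0.5 * (1 + erf(z/sqrt(2)))
erf(0.9758) = 0.8324
CDF = 0.9162
Percentile rank = 0.9162 * 100 = 91.62

91.62


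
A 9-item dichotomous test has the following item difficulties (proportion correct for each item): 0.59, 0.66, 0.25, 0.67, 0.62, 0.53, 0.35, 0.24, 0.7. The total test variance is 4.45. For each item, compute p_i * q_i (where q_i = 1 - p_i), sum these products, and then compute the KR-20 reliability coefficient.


For each item, compute p_i * q_i:
  Item 1: 0.59 * 0.41 = 0.2419
  Item 2: 0.66 * 0.34 = 0.2244
  Item 3: 0.25 * 0.75 = 0.1875
  Item 4: 0.67 * 0.33 = 0.2211
  Item 5: 0.62 * 0.38 = 0.2356
  Item 6: 0.53 * 0.47 = 0.2491
  Item 7: 0.35 * 0.65 = 0.2275
  Item 8: 0.24 * 0.76 = 0.1824
  Item 9: 0.7 * 0.3 = 0.21
Sum(p_i * q_i) = 0.2419 + 0.2244 + 0.1875 + 0.2211 + 0.2356 + 0.2491 + 0.2275 + 0.1824 + 0.21 = 1.9795
KR-20 = (k/(k-1)) * (1 - Sum(p_i*q_i) / Var_total)
= (9/8) * (1 - 1.9795/4.45)
= 1.125 * 0.5552
KR-20 = 0.6246

0.6246


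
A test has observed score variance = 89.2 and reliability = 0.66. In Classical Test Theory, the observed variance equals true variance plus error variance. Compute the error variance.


var_true = rxx * var_obs = 0.66 * 89.2 = 58.872
var_error = var_obs - var_true
var_error = 89.2 - 58.872
var_error = 30.328

30.328


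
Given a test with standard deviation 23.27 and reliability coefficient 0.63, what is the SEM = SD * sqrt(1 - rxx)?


SEM = SD * sqrt(1 - rxx)
SEM = 23.27 * sqrt(1 - 0.63)
SEM = 23.27 * sqrt(0.37) = 23.27 * 0.608276
SEM = 14.1546

14.1546


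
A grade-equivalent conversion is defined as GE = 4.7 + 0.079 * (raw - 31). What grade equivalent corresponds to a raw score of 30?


raw - median = 30 - 31 = -1
slope * diff = 0.079 * -1 = -0.079
GE = 4.7 + -0.079
GE = 4.621

4.621


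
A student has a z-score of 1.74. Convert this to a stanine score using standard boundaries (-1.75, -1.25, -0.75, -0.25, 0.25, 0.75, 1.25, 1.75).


Stanine boundaries: [-1.75, -1.25, -0.75, -0.25, 0.25, 0.75, 1.25, 1.75]
z = 1.74
Check each boundary:
  z >= -1.75 -> could be stanine 2
  z >= -1.25 -> could be stanine 3
  z >= -0.75 -> could be stanine 4
  z >= -0.25 -> could be stanine 5
  z >= 0.25 -> could be stanine 6
  z >= 0.75 -> could be stanine 7
  z >= 1.25 -> could be stanine 8
  z < 1.75
Highest qualifying boundary gives stanine = 8

8


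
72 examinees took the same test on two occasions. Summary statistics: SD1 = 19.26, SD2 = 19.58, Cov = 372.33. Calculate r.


r = cov(X,Y) / (SD_X * SD_Y)
r = 372.33 / (19.26 * 19.58)
r = 372.33 / 377.1108
r = 0.9873

0.9873


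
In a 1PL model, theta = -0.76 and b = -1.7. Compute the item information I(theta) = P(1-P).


P = 1/(1+exp(-(-0.76--1.7))) = 0.7191
I = P*(1-P) = 0.7191 * 0.2809
I = 0.202

0.202


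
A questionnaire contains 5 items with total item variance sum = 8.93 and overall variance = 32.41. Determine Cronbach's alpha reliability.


alpha = (k/(k-1)) * (1 - sum(si^2)/s_total^2)
= (5/4) * (1 - 8.93/32.41)
alpha = 0.9056

0.9056


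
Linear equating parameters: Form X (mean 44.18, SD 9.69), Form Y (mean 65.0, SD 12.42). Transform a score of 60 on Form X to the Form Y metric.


slope = SD_Y / SD_X = 12.42 / 9.69 ~ 1.2817
intercept = mean_Y - slope * mean_X = 65.0 - (12.42 / 9.69) * 44.18 ~ 8.373
Y = slope * X + intercept. To avoid rounding drift from the rounded slope/intercept, evaluate the equivalent form Y = mean_Y + SD_Y * (X - mean_X) / SD_X at full precision:
Y = 65.0 + 12.42 * (60 - 44.18) / 9.69
Y = 65.0 + 12.42 * 15.82 / 9.69
Y = 65.0 + 196.4844 / 9.69
Y = 65.0 + 20.277
Y = 85.277

85.277


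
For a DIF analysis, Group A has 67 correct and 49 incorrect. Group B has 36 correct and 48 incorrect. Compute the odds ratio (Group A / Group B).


Odds_A = 67/49 = 1.3673
Odds_B = 36/48 = 0.75
OR = Odds_A / Odds_B = 1.3673 / 0.75
Exactly, OR = (67 * 48) / (49 * 36) = 3216 / 1764
OR = 1.8231

1.8231


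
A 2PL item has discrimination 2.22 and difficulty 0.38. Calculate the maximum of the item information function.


For 2PL, max info at theta = b = 0.38
I_max = a^2 / 4 = 2.22^2 / 4
= 4.9284 / 4
I_max = 1.2321

1.2321


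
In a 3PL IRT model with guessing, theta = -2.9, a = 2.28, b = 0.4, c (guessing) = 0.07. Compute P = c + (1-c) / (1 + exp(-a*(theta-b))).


logit = 2.28*(-2.9 - 0.4) = -7.524
P* = 1/(1 + exp(--7.524)) = 0.0005
P = 0.07 + (1 - 0.07) * 0.0005
P = 0.0705

0.0705


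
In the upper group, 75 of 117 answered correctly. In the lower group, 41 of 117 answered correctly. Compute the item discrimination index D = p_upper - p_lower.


p_upper = 75/117 = 0.641
p_lower = 41/117 = 0.3504
D = 0.641 - 0.3504 = 0.2906

0.2906


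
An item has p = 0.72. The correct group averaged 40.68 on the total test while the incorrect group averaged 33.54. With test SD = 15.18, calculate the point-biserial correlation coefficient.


q = 1 - p = 0.28
rpb = ((M1 - M0) / SD) * sqrt(p * q)
rpb = ((40.68 - 33.54) / 15.18) * sqrt(0.72 * 0.28)
rpb = 0.2112

0.2112


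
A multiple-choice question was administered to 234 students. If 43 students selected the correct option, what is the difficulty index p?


Item difficulty p = number correct / total examinees
p = 43 / 234
p = 0.1838

0.1838


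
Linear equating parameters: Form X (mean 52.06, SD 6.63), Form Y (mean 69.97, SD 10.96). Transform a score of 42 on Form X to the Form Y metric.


slope = SD_Y / SD_X = 10.96 / 6.63 ~ 1.6531
intercept = mean_Y - slope * mean_X = 69.97 - (10.96 / 6.63) * 52.06 ~ -16.09
Y = slope * X + intercept. To avoid rounding drift from the rounded slope/intercept, evaluate the equivalent form Y = mean_Y + SD_Y * (X - mean_X) / SD_X at full precision:
Y = 69.97 + 10.96 * (42 - 52.06) / 6.63
Y = 69.97 - 10.96 * 10.06 / 6.63
Y = 69.97 - 110.2576 / 6.63
Y = 69.97 - 16.6301
Y = 53.3399

53.3399


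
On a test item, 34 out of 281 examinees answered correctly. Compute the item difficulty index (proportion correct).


Item difficulty p = number correct / total examinees
p = 34 / 281
p = 0.121

0.121


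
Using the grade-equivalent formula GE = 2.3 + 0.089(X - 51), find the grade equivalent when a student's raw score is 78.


raw - median = 78 - 51 = 27
slope * diff = 0.089 * 27 = 2.403
GE = 2.3 + 2.403
GE = 4.703

4.703


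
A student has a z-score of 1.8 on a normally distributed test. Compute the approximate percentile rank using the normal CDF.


CDF(z) = 0.5 * (1 + erf(z/sqrt(2)))
erf(1.2728) = 0.9281
CDF = 0.9641
Percentile rank = 0.9641 * 100 = 96.41

96.41


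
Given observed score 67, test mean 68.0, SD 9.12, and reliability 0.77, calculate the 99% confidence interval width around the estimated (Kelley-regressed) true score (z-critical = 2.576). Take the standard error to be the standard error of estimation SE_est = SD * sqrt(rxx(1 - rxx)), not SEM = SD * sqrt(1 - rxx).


True score estimate = 0.77*67 + 0.23*68.0 = 67.23
SE_est = SD * sqrt(rxx * (1 - rxx)) = 9.12 * sqrt(0.77 * 0.23) = 9.12 * sqrt(0.1771) = 3.837992
CI = T_est +/- z * SE_est, so width = 2 * z * SE_est = 2 * 2.576 * 3.837992
Width = 19.7733

19.7733


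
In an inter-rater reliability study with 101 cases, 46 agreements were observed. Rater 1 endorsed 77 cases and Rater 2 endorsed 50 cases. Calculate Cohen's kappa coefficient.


P_o = 46/101 = 0.455446
P_e = (77*50 + 24*51) / 10201 = 0.497402
kappa = (P_o - P_e) / (1 - P_e)
kappa = (0.455446 - 0.497402) / (1 - 0.497402)
kappa = -0.0835

-0.0835


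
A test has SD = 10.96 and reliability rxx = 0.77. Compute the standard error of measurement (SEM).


SEM = SD * sqrt(1 - rxx)
SEM = 10.96 * sqrt(1 - 0.77)
SEM = 10.96 * sqrt(0.23) = 10.96 * 0.479583
SEM = 5.2562

5.2562


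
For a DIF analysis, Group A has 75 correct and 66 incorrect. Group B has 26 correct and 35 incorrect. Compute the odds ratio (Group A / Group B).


Odds_A = 75/66 = 1.1364
Odds_B = 26/35 = 0.7429
OR = Odds_A / Odds_B = 1.1364 / 0.7429
Exactly, OR = (75 * 35) / (66 * 26) = 2625 / 1716
OR = 1.5297

1.5297


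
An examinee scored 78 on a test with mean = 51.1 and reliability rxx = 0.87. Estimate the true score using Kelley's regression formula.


T_est = rxx * X + (1 - rxx) * mean
T_est = 0.87 * 78 + 0.13 * 51.1
T_est = 67.86 + 6.643
T_est = 74.503

74.503


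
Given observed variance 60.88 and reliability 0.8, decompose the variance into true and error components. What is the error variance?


var_true = rxx * var_obs = 0.8 * 60.88 = 48.704
var_error = var_obs - var_true
var_error = 60.88 - 48.704
var_error = 12.176

12.176


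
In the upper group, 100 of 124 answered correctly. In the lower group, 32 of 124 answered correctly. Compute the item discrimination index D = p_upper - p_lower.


p_upper = 100/124 = 0.8065
p_lower = 32/124 = 0.2581
D = 0.8065 - 0.2581 = 0.5484

0.5484


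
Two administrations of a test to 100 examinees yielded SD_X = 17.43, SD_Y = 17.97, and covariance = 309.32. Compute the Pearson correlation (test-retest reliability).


r = cov(X,Y) / (SD_X * SD_Y)
r = 309.32 / (17.43 * 17.97)
r = 309.32 / 313.2171
r = 0.9876

0.9876


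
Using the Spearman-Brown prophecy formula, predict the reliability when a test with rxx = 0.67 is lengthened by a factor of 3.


r_new = (n * rxx) / (1 + (n-1) * rxx)
r_new = (3 * 0.67) / (1 + 2 * 0.67)
r_new = 2.01 / 2.34
r_new = 0.859

0.859


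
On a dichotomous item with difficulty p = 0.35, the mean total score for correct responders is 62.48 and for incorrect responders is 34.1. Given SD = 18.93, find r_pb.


q = 1 - p = 0.65
rpb = ((M1 - M0) / SD) * sqrt(p * q)
rpb = ((62.48 - 34.1) / 18.93) * sqrt(0.35 * 0.65)
rpb = 0.7151

0.7151


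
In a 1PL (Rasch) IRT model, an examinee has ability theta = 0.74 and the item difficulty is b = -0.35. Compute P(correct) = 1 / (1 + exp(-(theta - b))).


theta - b = 0.74 - -0.35 = 1.09
exp(-(theta - b)) = exp(-1.09) = 0.3362
P = 1 / (1 + 0.3362)
P = 0.7484

0.7484


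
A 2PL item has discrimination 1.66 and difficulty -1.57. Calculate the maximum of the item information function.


For 2PL, max info at theta = b = -1.57
I_max = a^2 / 4 = 1.66^2 / 4
= 2.7556 / 4
I_max = 0.6889

0.6889


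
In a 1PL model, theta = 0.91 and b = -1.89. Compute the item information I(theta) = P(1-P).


P = 1/(1+exp(-(0.91--1.89))) = 0.9427
I = P*(1-P) = 0.9427 * 0.0573
I = 0.054

0.054


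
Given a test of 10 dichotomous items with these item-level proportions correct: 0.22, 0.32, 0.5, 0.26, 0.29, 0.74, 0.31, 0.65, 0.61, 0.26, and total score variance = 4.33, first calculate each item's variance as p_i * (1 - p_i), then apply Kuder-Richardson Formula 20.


For each item, compute p_i * q_i:
  Item 1: 0.22 * 0.78 = 0.1716
  Item 2: 0.32 * 0.68 = 0.2176
  Item 3: 0.5 * 0.5 = 0.25
  Item 4: 0.26 * 0.74 = 0.1924
  Item 5: 0.29 * 0.71 = 0.2059
  Item 6: 0.74 * 0.26 = 0.1924
  Item 7: 0.31 * 0.69 = 0.2139
  Item 8: 0.65 * 0.35 = 0.2275
  Item 9: 0.61 * 0.39 = 0.2379
  Item 10: 0.26 * 0.74 = 0.1924
Sum(p_i * q_i) = 0.1716 + 0.2176 + 0.25 + 0.1924 + 0.2059 + 0.1924 + 0.2139 + 0.2275 + 0.2379 + 0.1924 = 2.1016
KR-20 = (k/(k-1)) * (1 - Sum(p_i*q_i) / Var_total)
= (10/9) * (1 - 2.1016/4.33)
= 1.1111 * 0.5146
KR-20 = 0.5718

0.5718


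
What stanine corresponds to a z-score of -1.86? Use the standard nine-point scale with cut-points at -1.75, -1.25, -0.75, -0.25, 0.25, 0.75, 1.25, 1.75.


Stanine boundaries: [-1.75, -1.25, -0.75, -0.25, 0.25, 0.75, 1.25, 1.75]
z = -1.86
Check each boundary:
  z < -1.75
  z < -1.25
  z < -0.75
  z < -0.25
  z < 0.25
  z < 0.75
  z < 1.25
  z < 1.75
Highest qualifying boundary gives stanine = 1

1


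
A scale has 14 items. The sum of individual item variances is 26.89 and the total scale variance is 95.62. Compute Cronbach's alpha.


alpha = (k/(k-1)) * (1 - sum(si^2)/s_total^2)
= (14/13) * (1 - 26.89/95.62)
alpha = 0.7741

0.7741


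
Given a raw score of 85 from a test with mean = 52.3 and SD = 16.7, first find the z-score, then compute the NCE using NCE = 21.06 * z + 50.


z = (X - mean) / SD = (85 - 52.3) / 16.7
z = 32.7 / 16.7
z = 1.9581
NCE = NCE = 21.06z + 50
Carry z at full precision (z = 32.7 / 16.7) into the conversion:
NCE = 21.06 * (32.7 / 16.7) + 50 = 688.662 / 16.7 + 50
NCE = 41.2372 + 50
NCE = 91.2372

91.2372


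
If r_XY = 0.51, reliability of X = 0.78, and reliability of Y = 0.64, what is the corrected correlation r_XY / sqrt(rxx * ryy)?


r_corrected = rxy / sqrt(rxx * ryy)
= 0.51 / sqrt(0.78 * 0.64)
= 0.51 / sqrt(0.4992)
= 0.51 / 0.706541
r_corrected = 0.7218

0.7218


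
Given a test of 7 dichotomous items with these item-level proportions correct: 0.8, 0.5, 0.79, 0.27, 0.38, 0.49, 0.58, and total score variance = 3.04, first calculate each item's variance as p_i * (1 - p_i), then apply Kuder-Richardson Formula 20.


For each item, compute p_i * q_i:
  Item 1: 0.8 * 0.2 = 0.16
  Item 2: 0.5 * 0.5 = 0.25
  Item 3: 0.79 * 0.21 = 0.1659
  Item 4: 0.27 * 0.73 = 0.1971
  Item 5: 0.38 * 0.62 = 0.2356
  Item 6: 0.49 * 0.51 = 0.2499
  Item 7: 0.58 * 0.42 = 0.2436
Sum(p_i * q_i) = 0.16 + 0.25 + 0.1659 + 0.1971 + 0.2356 + 0.2499 + 0.2436 = 1.5021
KR-20 = (k/(k-1)) * (1 - Sum(p_i*q_i) / Var_total)
= (7/6) * (1 - 1.5021/3.04)
= 1.1667 * 0.5059
KR-20 = 0.5902

0.5902


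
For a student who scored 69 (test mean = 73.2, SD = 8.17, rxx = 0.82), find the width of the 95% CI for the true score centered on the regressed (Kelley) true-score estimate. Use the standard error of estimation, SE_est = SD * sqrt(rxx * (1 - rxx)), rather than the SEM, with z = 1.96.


True score estimate = 0.82*69 + 0.18*73.2 = 69.756
SE_est = SD * sqrt(rxx * (1 - rxx)) = 8.17 * sqrt(0.82 * 0.18) = 8.17 * sqrt(0.1476) = 3.138812
CI = T_est +/- z * SE_est, so width = 2 * z * SE_est = 2 * 1.96 * 3.138812
Width = 12.3041

12.3041


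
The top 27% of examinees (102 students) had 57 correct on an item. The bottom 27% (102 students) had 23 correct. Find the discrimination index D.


p_upper = 57/102 = 0.5588
p_lower = 23/102 = 0.2255
D = 0.5588 - 0.2255 = 0.3333

0.3333


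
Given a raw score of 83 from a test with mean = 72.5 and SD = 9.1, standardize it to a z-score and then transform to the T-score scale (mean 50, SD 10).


z = (X - mean) / SD = (83 - 72.5) / 9.1
z = 10.5 / 9.1
z = 1.1538
T-score = T = 50 + 10z
Carry z at full precision (z = 10.5 / 9.1) into the conversion:
T-score = 50 + 10 * (10.5 / 9.1) = 50 + 105 / 9.1
T-score = 50 + 11.5385
T-score = 61.5385

61.5385


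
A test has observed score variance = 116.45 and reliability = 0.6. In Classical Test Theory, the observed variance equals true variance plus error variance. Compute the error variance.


var_true = rxx * var_obs = 0.6 * 116.45 = 69.87
var_error = var_obs - var_true
var_error = 116.45 - 69.87
var_error = 46.58

46.58


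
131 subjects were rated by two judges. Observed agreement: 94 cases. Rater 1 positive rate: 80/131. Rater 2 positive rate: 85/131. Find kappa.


P_o = 94/131 = 0.717557
P_e = (80*85 + 51*46) / 17161 = 0.532953
kappa = (P_o - P_e) / (1 - P_e)
kappa = (0.717557 - 0.532953) / (1 - 0.532953)
kappa = 0.3953

0.3953


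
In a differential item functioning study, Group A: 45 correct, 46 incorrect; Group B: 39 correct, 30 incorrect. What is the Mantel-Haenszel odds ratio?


Odds_A = 45/46 = 0.9783
Odds_B = 39/30 = 1.3
OR = Odds_A / Odds_B = 0.9783 / 1.3
Exactly, OR = (45 * 30) / (46 * 39) = 1350 / 1794
OR = 0.7525

0.7525


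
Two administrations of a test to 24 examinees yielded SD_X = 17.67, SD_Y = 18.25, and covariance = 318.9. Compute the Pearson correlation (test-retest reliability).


r = cov(X,Y) / (SD_X * SD_Y)
r = 318.9 / (17.67 * 18.25)
r = 318.9 / 322.4775
r = 0.9889

0.9889


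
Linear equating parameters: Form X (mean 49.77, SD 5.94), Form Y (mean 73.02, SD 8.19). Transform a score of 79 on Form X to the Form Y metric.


slope = SD_Y / SD_X = 8.19 / 5.94 ~ 1.3788
intercept = mean_Y - slope * mean_X = 73.02 - (8.19 / 5.94) * 49.77 ~ 4.3977
Y = slope * X + intercept. To avoid rounding drift from the rounded slope/intercept, evaluate the equivalent form Y = mean_Y + SD_Y * (X - mean_X) / SD_X at full precision:
Y = 73.02 + 8.19 * (79 - 49.77) / 5.94
Y = 73.02 + 8.19 * 29.23 / 5.94
Y = 73.02 + 239.3937 / 5.94
Y = 73.02 + 40.302
Y = 113.322

113.322


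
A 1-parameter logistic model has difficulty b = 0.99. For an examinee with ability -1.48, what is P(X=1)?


theta - b = -1.48 - 0.99 = -2.47
exp(-(theta - b)) = exp(2.47) = 11.8224
P = 1 / (1 + 11.8224)
P = 0.078

0.078


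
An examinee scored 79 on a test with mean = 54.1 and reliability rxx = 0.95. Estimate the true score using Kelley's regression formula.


T_est = rxx * X + (1 - rxx) * mean
T_est = 0.95 * 79 + 0.05 * 54.1
T_est = 75.05 + 2.705
T_est = 77.755

77.755


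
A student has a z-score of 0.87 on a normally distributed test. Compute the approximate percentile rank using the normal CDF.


CDF(z) = 0.5 * (1 + erf(z/sqrt(2)))
erf(0.6152) = 0.6157
CDF = 0.8078
Percentile rank = 0.8078 * 100 = 80.78

80.78


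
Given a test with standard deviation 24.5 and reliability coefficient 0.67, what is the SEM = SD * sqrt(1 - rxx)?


SEM = SD * sqrt(1 - rxx)
SEM = 24.5 * sqrt(1 - 0.67)
SEM = 24.5 * sqrt(0.33) = 24.5 * 0.574456
SEM = 14.0742

14.0742


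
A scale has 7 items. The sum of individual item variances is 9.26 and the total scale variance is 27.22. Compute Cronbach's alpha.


alpha = (k/(k-1)) * (1 - sum(si^2)/s_total^2)
= (7/6) * (1 - 9.26/27.22)
alpha = 0.7698

0.7698


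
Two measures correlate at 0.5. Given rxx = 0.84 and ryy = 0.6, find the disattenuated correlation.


r_corrected = rxy / sqrt(rxx * ryy)
= 0.5 / sqrt(0.84 * 0.6)
= 0.5 / sqrt(0.504)
= 0.5 / 0.70993
r_corrected = 0.7043

0.7043


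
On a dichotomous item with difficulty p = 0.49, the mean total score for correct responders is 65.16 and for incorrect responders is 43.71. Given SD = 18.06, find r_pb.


q = 1 - p = 0.51
rpb = ((M1 - M0) / SD) * sqrt(p * q)
rpb = ((65.16 - 43.71) / 18.06) * sqrt(0.49 * 0.51)
rpb = 0.5937

0.5937


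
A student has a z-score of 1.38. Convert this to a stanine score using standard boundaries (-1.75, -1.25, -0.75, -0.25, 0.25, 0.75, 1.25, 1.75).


Stanine boundaries: [-1.75, -1.25, -0.75, -0.25, 0.25, 0.75, 1.25, 1.75]
z = 1.38
Check each boundary:
  z >= -1.75 -> could be stanine 2
  z >= -1.25 -> could be stanine 3
  z >= -0.75 -> could be stanine 4
  z >= -0.25 -> could be stanine 5
  z >= 0.25 -> could be stanine 6
  z >= 0.75 -> could be stanine 7
  z >= 1.25 -> could be stanine 8
  z < 1.75
Highest qualifying boundary gives stanine = 8

8


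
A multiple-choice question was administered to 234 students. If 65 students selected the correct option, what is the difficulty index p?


Item difficulty p = number correct / total examinees
p = 65 / 234
p = 0.2778

0.2778


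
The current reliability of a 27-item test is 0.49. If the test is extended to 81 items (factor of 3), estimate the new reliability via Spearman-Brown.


r_new = (n * rxx) / (1 + (n-1) * rxx)
r_new = (3 * 0.49) / (1 + 2 * 0.49)
r_new = 1.47 / 1.98
r_new = 0.7424

0.7424


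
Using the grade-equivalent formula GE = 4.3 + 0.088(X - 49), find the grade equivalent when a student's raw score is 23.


raw - median = 23 - 49 = -26
slope * diff = 0.088 * -26 = -2.288
GE = 4.3 + -2.288
GE = 2.012

2.012


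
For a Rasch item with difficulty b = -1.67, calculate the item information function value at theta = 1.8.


P = 1/(1+exp(-(1.8--1.67))) = 0.9698
I = P*(1-P) = 0.9698 * 0.0302
I = 0.0293

0.0293


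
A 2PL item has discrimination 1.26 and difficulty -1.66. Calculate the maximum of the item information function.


For 2PL, max info at theta = b = -1.66
I_max = a^2 / 4 = 1.26^2 / 4
= 1.5876 / 4
I_max = 0.3969

0.3969
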